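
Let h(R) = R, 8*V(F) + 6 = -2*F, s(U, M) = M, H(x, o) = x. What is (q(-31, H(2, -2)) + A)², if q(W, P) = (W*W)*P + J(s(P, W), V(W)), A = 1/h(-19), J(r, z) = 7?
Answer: 1343222500/361 ≈ 3.7208e+6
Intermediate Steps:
V(F) = -¾ - F/4 (V(F) = -¾ + (-2*F)/8 = -¾ - F/4)
A = -1/19 (A = 1/(-19) = -1/19 ≈ -0.052632)
q(W, P) = 7 + P*W² (q(W, P) = (W*W)*P + 7 = W²*P + 7 = P*W² + 7 = 7 + P*W²)
(q(-31, H(2, -2)) + A)² = ((7 + 2*(-31)²) - 1/19)² = ((7 + 2*961) - 1/19)² = ((7 + 1922) - 1/19)² = (1929 - 1/19)² = (36650/19)² = 1343222500/361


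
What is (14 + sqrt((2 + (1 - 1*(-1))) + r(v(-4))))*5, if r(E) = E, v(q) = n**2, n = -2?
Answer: 70 + 10*sqrt(2) ≈ 84.142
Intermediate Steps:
v(q) = 4 (v(q) = (-2)**2 = 4)
(14 + sqrt((2 + (1 - 1*(-1))) + r(v(-4))))*5 = (14 + sqrt((2 + (1 - 1*(-1))) + 4))*5 = (14 + sqrt((2 + (1 + 1)) + 4))*5 = (14 + sqrt((2 + 2) + 4))*5 = (14 + sqrt(4 + 4))*5 = (14 + sqrt(8))*5 = (14 + 2*sqrt(2))*5 = 70 + 10*sqrt(2)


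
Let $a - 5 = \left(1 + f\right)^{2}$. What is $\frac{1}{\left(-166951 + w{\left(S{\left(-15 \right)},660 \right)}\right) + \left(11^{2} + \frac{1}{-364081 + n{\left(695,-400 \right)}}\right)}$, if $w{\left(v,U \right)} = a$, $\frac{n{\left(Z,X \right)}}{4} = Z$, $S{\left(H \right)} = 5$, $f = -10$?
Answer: $- \frac{361301}{60244773945} \approx -5.9972 \cdot 10^{-6}$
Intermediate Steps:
$n{\left(Z,X \right)} = 4 Z$
$a = 86$ ($a = 5 + \left(1 - 10\right)^{2} = 5 + \left(-9\right)^{2} = 5 + 81 = 86$)
$w{\left(v,U \right)} = 86$
$\frac{1}{\left(-166951 + w{\left(S{\left(-15 \right)},660 \right)}\right) + \left(11^{2} + \frac{1}{-364081 + n{\left(695,-400 \right)}}\right)} = \frac{1}{\left(-166951 + 86\right) + \left(11^{2} + \frac{1}{-364081 + 4 \cdot 695}\right)} = \frac{1}{-166865 + \left(121 + \frac{1}{-364081 + 2780}\right)} = \frac{1}{-166865 + \left(121 + \frac{1}{-361301}\right)} = \frac{1}{-166865 + \left(121 - \frac{1}{361301}\right)} = \frac{1}{-166865 + \frac{43717420}{361301}} = \frac{1}{- \frac{60244773945}{361301}} = - \frac{361301}{60244773945}$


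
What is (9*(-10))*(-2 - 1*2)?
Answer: 360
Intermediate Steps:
(9*(-10))*(-2 - 1*2) = -90*(-2 - 2) = -90*(-4) = 360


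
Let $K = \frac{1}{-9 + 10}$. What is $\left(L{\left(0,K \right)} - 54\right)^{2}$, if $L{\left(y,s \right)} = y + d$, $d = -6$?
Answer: $3600$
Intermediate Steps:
$K = 1$ ($K = 1^{-1} = 1$)
$L{\left(y,s \right)} = -6 + y$ ($L{\left(y,s \right)} = y - 6 = -6 + y$)
$\left(L{\left(0,K \right)} - 54\right)^{2} = \left(\left(-6 + 0\right) - 54\right)^{2} = \left(-6 - 54\right)^{2} = \left(-60\right)^{2} = 3600$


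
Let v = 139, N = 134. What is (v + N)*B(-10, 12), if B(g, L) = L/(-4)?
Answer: -819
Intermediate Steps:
B(g, L) = -L/4 (B(g, L) = L*(-¼) = -L/4)
(v + N)*B(-10, 12) = (139 + 134)*(-¼*12) = 273*(-3) = -819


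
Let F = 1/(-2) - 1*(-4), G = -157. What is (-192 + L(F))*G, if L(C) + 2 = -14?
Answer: 32656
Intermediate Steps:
F = 7/2 (F = -½ + 4 = 7/2 ≈ 3.5000)
L(C) = -16 (L(C) = -2 - 14 = -16)
(-192 + L(F))*G = (-192 - 16)*(-157) = -208*(-157) = 32656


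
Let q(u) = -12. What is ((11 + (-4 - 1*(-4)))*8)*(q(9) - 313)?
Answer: -28600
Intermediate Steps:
((11 + (-4 - 1*(-4)))*8)*(q(9) - 313) = ((11 + (-4 - 1*(-4)))*8)*(-12 - 313) = ((11 + (-4 + 4))*8)*(-325) = ((11 + 0)*8)*(-325) = (11*8)*(-325) = 88*(-325) = -28600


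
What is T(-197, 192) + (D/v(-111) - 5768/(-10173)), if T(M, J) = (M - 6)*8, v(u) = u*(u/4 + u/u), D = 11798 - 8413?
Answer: -65337699316/40274907 ≈ -1622.3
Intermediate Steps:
D = 3385
v(u) = u*(1 + u/4) (v(u) = u*(u*(¼) + 1) = u*(u/4 + 1) = u*(1 + u/4))
T(M, J) = -48 + 8*M (T(M, J) = (-6 + M)*8 = -48 + 8*M)
T(-197, 192) + (D/v(-111) - 5768/(-10173)) = (-48 + 8*(-197)) + (3385/(((¼)*(-111)*(4 - 111))) - 5768/(-10173)) = (-48 - 1576) + (3385/(((¼)*(-111)*(-107))) - 5768*(-1/10173)) = -1624 + (3385/(11877/4) + 5768/10173) = -1624 + (3385*(4/11877) + 5768/10173) = -1624 + (13540/11877 + 5768/10173) = -1624 + 68749652/40274907 = -65337699316/40274907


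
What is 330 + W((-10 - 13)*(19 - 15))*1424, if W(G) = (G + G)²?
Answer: 48211274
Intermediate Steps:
W(G) = 4*G² (W(G) = (2*G)² = 4*G²)
330 + W((-10 - 13)*(19 - 15))*1424 = 330 + (4*((-10 - 13)*(19 - 15))²)*1424 = 330 + (4*(-23*4)²)*1424 = 330 + (4*(-92)²)*1424 = 330 + (4*8464)*1424 = 330 + 33856*1424 = 330 + 48210944 = 48211274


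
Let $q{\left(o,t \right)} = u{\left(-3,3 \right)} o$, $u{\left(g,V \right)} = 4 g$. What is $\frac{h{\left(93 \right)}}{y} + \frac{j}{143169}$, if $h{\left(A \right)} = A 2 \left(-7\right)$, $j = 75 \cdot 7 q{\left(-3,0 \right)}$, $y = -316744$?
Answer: $\frac{1028811273}{7557986956} \approx 0.13612$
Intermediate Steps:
$q{\left(o,t \right)} = - 12 o$ ($q{\left(o,t \right)} = 4 \left(-3\right) o = - 12 o$)
$j = 18900$ ($j = 75 \cdot 7 \left(\left(-12\right) \left(-3\right)\right) = 525 \cdot 36 = 18900$)
$h{\left(A \right)} = - 14 A$ ($h{\left(A \right)} = 2 A \left(-7\right) = - 14 A$)
$\frac{h{\left(93 \right)}}{y} + \frac{j}{143169} = \frac{\left(-14\right) 93}{-316744} + \frac{18900}{143169} = \left(-1302\right) \left(- \frac{1}{316744}\right) + 18900 \cdot \frac{1}{143169} = \frac{651}{158372} + \frac{6300}{47723} = \frac{1028811273}{7557986956}$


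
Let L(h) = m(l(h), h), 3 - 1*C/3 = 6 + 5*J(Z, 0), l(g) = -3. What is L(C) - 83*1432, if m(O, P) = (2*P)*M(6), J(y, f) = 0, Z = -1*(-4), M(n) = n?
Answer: -118964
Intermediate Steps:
Z = 4
C = -9 (C = 9 - 3*(6 + 5*0) = 9 - 3*(6 + 0) = 9 - 3*6 = 9 - 18 = -9)
m(O, P) = 12*P (m(O, P) = (2*P)*6 = 12*P)
L(h) = 12*h
L(C) - 83*1432 = 12*(-9) - 83*1432 = -108 - 118856 = -118964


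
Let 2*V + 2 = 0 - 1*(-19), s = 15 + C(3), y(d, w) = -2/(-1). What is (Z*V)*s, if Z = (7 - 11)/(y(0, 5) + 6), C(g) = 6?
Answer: -357/4 ≈ -89.250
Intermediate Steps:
y(d, w) = 2 (y(d, w) = -2*(-1) = 2)
Z = -½ (Z = (7 - 11)/(2 + 6) = -4/8 = -4*⅛ = -½ ≈ -0.50000)
s = 21 (s = 15 + 6 = 21)
V = 17/2 (V = -1 + (0 - 1*(-19))/2 = -1 + (0 + 19)/2 = -1 + (½)*19 = -1 + 19/2 = 17/2 ≈ 8.5000)
(Z*V)*s = -½*17/2*21 = -17/4*21 = -357/4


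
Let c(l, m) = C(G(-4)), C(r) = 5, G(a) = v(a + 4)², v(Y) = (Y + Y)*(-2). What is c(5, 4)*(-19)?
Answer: -95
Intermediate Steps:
v(Y) = -4*Y (v(Y) = (2*Y)*(-2) = -4*Y)
G(a) = (-16 - 4*a)² (G(a) = (-4*(a + 4))² = (-4*(4 + a))² = (-16 - 4*a)²)
c(l, m) = 5
c(5, 4)*(-19) = 5*(-19) = -95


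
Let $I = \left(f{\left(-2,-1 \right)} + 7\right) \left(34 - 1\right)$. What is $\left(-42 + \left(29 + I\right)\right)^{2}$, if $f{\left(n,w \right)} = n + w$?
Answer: $14161$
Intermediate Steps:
$I = 132$ ($I = \left(\left(-2 - 1\right) + 7\right) \left(34 - 1\right) = \left(-3 + 7\right) 33 = 4 \cdot 33 = 132$)
$\left(-42 + \left(29 + I\right)\right)^{2} = \left(-42 + \left(29 + 132\right)\right)^{2} = \left(-42 + 161\right)^{2} = 119^{2} = 14161$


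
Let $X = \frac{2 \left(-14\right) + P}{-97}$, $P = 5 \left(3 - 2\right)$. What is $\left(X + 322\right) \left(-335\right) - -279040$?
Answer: $\frac{16595785}{97} \approx 1.7109 \cdot 10^{5}$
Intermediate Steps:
$P = 5$ ($P = 5 \cdot 1 = 5$)
$X = \frac{23}{97}$ ($X = \frac{2 \left(-14\right) + 5}{-97} = \left(-28 + 5\right) \left(- \frac{1}{97}\right) = \left(-23\right) \left(- \frac{1}{97}\right) = \frac{23}{97} \approx 0.23711$)
$\left(X + 322\right) \left(-335\right) - -279040 = \left(\frac{23}{97} + 322\right) \left(-335\right) - -279040 = \frac{31257}{97} \left(-335\right) + 279040 = - \frac{10471095}{97} + 279040 = \frac{16595785}{97}$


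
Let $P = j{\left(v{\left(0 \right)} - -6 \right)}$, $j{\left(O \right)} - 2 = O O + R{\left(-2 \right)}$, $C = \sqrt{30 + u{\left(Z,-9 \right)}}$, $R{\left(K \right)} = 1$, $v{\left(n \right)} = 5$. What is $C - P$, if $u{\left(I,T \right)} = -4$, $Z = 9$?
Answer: $-124 + \sqrt{26} \approx -118.9$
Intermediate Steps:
$C = \sqrt{26}$ ($C = \sqrt{30 - 4} = \sqrt{26} \approx 5.099$)
$j{\left(O \right)} = 3 + O^{2}$ ($j{\left(O \right)} = 2 + \left(O O + 1\right) = 2 + \left(O^{2} + 1\right) = 2 + \left(1 + O^{2}\right) = 3 + O^{2}$)
$P = 124$ ($P = 3 + \left(5 - -6\right)^{2} = 3 + \left(5 + 6\right)^{2} = 3 + 11^{2} = 3 + 121 = 124$)
$C - P = \sqrt{26} - 124 = -124 + \sqrt{26}$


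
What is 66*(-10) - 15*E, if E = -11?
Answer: -495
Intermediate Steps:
66*(-10) - 15*E = 66*(-10) - 15*(-11) = -660 + 165 = -495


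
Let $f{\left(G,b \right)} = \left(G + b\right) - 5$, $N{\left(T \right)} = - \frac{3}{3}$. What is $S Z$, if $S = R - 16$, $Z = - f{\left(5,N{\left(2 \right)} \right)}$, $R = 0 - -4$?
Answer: $-12$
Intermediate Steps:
$N{\left(T \right)} = -1$ ($N{\left(T \right)} = \left(-3\right) \frac{1}{3} = -1$)
$f{\left(G,b \right)} = -5 + G + b$
$R = 4$ ($R = 0 + 4 = 4$)
$Z = 1$ ($Z = - (-5 + 5 - 1) = \left(-1\right) \left(-1\right) = 1$)
$S = -12$ ($S = 4 - 16 = -12$)
$S Z = \left(-12\right) 1 = -12$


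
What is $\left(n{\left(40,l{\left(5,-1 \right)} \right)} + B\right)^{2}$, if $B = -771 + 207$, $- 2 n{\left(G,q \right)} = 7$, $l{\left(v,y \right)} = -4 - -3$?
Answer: $\frac{1288225}{4} \approx 3.2206 \cdot 10^{5}$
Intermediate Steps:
$l{\left(v,y \right)} = -1$ ($l{\left(v,y \right)} = -4 + 3 = -1$)
$n{\left(G,q \right)} = - \frac{7}{2}$ ($n{\left(G,q \right)} = \left(- \frac{1}{2}\right) 7 = - \frac{7}{2}$)
$B = -564$
$\left(n{\left(40,l{\left(5,-1 \right)} \right)} + B\right)^{2} = \left(- \frac{7}{2} - 564\right)^{2} = \left(- \frac{1135}{2}\right)^{2} = \frac{1288225}{4}$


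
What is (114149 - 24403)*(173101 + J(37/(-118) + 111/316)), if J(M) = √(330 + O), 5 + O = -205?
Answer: 15535122346 + 179492*√30 ≈ 1.5536e+10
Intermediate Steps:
O = -210 (O = -5 - 205 = -210)
J(M) = 2*√30 (J(M) = √(330 - 210) = √120 = 2*√30)
(114149 - 24403)*(173101 + J(37/(-118) + 111/316)) = (114149 - 24403)*(173101 + 2*√30) = 89746*(173101 + 2*√30) = 15535122346 + 179492*√30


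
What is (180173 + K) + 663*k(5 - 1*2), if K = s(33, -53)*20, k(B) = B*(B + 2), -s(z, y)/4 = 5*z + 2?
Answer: 176758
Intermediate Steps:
s(z, y) = -8 - 20*z (s(z, y) = -4*(5*z + 2) = -4*(2 + 5*z) = -8 - 20*z)
k(B) = B*(2 + B)
K = -13360 (K = (-8 - 20*33)*20 = (-8 - 660)*20 = -668*20 = -13360)
(180173 + K) + 663*k(5 - 1*2) = (180173 - 13360) + 663*((5 - 1*2)*(2 + (5 - 1*2))) = 166813 + 663*((5 - 2)*(2 + (5 - 2))) = 166813 + 663*(3*(2 + 3)) = 166813 + 663*(3*5) = 166813 + 663*15 = 166813 + 9945 = 176758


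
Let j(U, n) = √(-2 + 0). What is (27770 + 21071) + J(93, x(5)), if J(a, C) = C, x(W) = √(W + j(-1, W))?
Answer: 48841 + √(5 + I*√2) ≈ 48843.0 + 0.31317*I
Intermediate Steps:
j(U, n) = I*√2 (j(U, n) = √(-2) = I*√2)
x(W) = √(W + I*√2)
(27770 + 21071) + J(93, x(5)) = (27770 + 21071) + √(5 + I*√2) = 48841 + √(5 + I*√2)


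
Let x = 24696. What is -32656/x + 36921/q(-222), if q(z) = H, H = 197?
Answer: 113170973/608139 ≈ 186.09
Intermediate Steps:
q(z) = 197
-32656/x + 36921/q(-222) = -32656/24696 + 36921/197 = -32656*1/24696 + 36921*(1/197) = -4082/3087 + 36921/197 = 113170973/608139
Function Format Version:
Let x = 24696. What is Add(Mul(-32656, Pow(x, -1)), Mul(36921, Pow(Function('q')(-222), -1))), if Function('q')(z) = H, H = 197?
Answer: Rational(113170973, 608139) ≈ 186.09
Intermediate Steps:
Function('q')(z) = 197
Add(Mul(-32656, Pow(x, -1)), Mul(36921, Pow(Function('q')(-222), -1))) = Add(Mul(-32656, Pow(24696, -1)), Mul(36921, Pow(197, -1))) = Add(Mul(-32656, Rational(1, 24696)), Mul(36921, Rational(1, 197))) = Add(Rational(-4082, 3087), Rational(36921, 197)) = Rational(113170973, 608139)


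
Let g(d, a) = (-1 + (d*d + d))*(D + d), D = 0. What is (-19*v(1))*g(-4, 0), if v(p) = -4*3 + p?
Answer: -9196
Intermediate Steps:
v(p) = -12 + p
g(d, a) = d*(-1 + d + d²) (g(d, a) = (-1 + (d*d + d))*(0 + d) = (-1 + (d² + d))*d = (-1 + (d + d²))*d = (-1 + d + d²)*d = d*(-1 + d + d²))
(-19*v(1))*g(-4, 0) = (-19*(-12 + 1))*(-4*(-1 - 4 + (-4)²)) = (-19*(-11))*(-4*(-1 - 4 + 16)) = 209*(-4*11) = 209*(-44) = -9196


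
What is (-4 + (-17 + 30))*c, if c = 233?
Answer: 2097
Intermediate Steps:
(-4 + (-17 + 30))*c = (-4 + (-17 + 30))*233 = (-4 + 13)*233 = 9*233 = 2097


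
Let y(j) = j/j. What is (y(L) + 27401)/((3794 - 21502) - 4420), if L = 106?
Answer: -4567/3688 ≈ -1.2383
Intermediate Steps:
y(j) = 1
(y(L) + 27401)/((3794 - 21502) - 4420) = (1 + 27401)/((3794 - 21502) - 4420) = 27402/(-17708 - 4420) = 27402/(-22128) = 27402*(-1/22128) = -4567/3688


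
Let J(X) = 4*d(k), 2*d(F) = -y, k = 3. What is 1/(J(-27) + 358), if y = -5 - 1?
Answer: 1/370 ≈ 0.0027027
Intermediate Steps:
y = -6
d(F) = 3 (d(F) = (-1*(-6))/2 = (½)*6 = 3)
J(X) = 12 (J(X) = 4*3 = 12)
1/(J(-27) + 358) = 1/(12 + 358) = 1/370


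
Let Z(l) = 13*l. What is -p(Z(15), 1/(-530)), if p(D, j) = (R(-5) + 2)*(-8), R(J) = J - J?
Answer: 16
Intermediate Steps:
R(J) = 0
p(D, j) = -16 (p(D, j) = (0 + 2)*(-8) = 2*(-8) = -16)
-p(Z(15), 1/(-530)) = -1*(-16) = 16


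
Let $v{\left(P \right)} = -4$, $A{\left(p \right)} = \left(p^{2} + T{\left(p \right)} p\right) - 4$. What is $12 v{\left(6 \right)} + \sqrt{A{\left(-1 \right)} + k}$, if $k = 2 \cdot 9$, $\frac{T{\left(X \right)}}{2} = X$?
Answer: $-48 + \sqrt{17} \approx -43.877$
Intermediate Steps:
$T{\left(X \right)} = 2 X$
$k = 18$
$A{\left(p \right)} = -4 + 3 p^{2}$ ($A{\left(p \right)} = \left(p^{2} + 2 p p\right) - 4 = \left(p^{2} + 2 p^{2}\right) - 4 = 3 p^{2} - 4 = -4 + 3 p^{2}$)
$12 v{\left(6 \right)} + \sqrt{A{\left(-1 \right)} + k} = 12 \left(-4\right) + \sqrt{\left(-4 + 3 \left(-1\right)^{2}\right) + 18} = -48 + \sqrt{\left(-4 + 3 \cdot 1\right) + 18} = -48 + \sqrt{\left(-4 + 3\right) + 18} = -48 + \sqrt{-1 + 18} = -48 + \sqrt{17}$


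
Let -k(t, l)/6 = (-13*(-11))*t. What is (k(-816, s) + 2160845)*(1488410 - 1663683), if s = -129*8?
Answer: -501451320629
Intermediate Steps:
s = -1032
k(t, l) = -858*t (k(t, l) = -6*(-13*(-11))*t = -858*t)
(k(-816, s) + 2160845)*(1488410 - 1663683) = (-858*(-816) + 2160845)*(1488410 - 1663683) = (700128 + 2160845)*(-175273) = 2860973*(-175273) = -501451320629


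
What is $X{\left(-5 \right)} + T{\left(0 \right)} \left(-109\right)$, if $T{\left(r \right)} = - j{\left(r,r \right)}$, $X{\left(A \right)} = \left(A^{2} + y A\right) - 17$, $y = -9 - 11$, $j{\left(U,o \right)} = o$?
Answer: $108$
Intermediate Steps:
$y = -20$
$X{\left(A \right)} = -17 + A^{2} - 20 A$ ($X{\left(A \right)} = \left(A^{2} - 20 A\right) - 17 = -17 + A^{2} - 20 A$)
$T{\left(r \right)} = - r$
$X{\left(-5 \right)} + T{\left(0 \right)} \left(-109\right) = \left(-17 + \left(-5\right)^{2} - -100\right) + \left(-1\right) 0 \left(-109\right) = \left(-17 + 25 + 100\right) + 0 \left(-109\right) = 108 + 0 = 108$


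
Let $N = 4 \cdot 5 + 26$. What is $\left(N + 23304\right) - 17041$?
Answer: $6309$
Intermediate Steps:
$N = 46$ ($N = 20 + 26 = 46$)
$\left(N + 23304\right) - 17041 = \left(46 + 23304\right) - 17041 = 23350 - 17041 = 6309$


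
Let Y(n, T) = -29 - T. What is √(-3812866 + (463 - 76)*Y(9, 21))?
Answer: 2*I*√958054 ≈ 1957.6*I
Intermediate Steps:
√(-3812866 + (463 - 76)*Y(9, 21)) = √(-3812866 + (463 - 76)*(-29 - 1*21)) = √(-3812866 + 387*(-29 - 21)) = √(-3812866 + 387*(-50)) = √(-3812866 - 19350) = √(-3832216) = 2*I*√958054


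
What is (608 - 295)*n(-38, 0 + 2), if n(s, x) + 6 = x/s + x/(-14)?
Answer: -257912/133 ≈ -1939.2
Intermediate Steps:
n(s, x) = -6 - x/14 + x/s (n(s, x) = -6 + (x/s + x/(-14)) = -6 + (x/s + x*(-1/14)) = -6 + (x/s - x/14) = -6 + (-x/14 + x/s) = -6 - x/14 + x/s)
(608 - 295)*n(-38, 0 + 2) = (608 - 295)*(-6 - (0 + 2)/14 + (0 + 2)/(-38)) = 313*(-6 - 1/14*2 + 2*(-1/38)) = 313*(-6 - 1/7 - 1/19) = 313*(-824/133) = -257912/133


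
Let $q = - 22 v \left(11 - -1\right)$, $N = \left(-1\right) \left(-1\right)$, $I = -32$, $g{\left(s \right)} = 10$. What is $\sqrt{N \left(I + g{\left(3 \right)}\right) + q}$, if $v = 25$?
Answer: $i \sqrt{6622} \approx 81.376 i$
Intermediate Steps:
$N = 1$
$q = -6600$ ($q = \left(-22\right) 25 \left(11 - -1\right) = - 550 \left(11 + 1\right) = \left(-550\right) 12 = -6600$)
$\sqrt{N \left(I + g{\left(3 \right)}\right) + q} = \sqrt{1 \left(-32 + 10\right) - 6600} = \sqrt{1 \left(-22\right) - 6600} = \sqrt{-22 - 6600} = \sqrt{-6622} = i \sqrt{6622}$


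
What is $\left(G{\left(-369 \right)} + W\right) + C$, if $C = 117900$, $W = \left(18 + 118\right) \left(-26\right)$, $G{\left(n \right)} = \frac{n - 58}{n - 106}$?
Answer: $\frac{54323327}{475} \approx 1.1436 \cdot 10^{5}$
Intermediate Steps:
$G{\left(n \right)} = \frac{-58 + n}{-106 + n}$
$W = -3536$ ($W = 136 \left(-26\right) = -3536$)
$\left(G{\left(-369 \right)} + W\right) + C = \left(\frac{-58 - 369}{-106 - 369} - 3536\right) + 117900 = \left(\frac{1}{-475} \left(-427\right) - 3536\right) + 117900 = \left(\left(- \frac{1}{475}\right) \left(-427\right) - 3536\right) + 117900 = \left(\frac{427}{475} - 3536\right) + 117900 = - \frac{1679173}{475} + 117900 = \frac{54323327}{475}$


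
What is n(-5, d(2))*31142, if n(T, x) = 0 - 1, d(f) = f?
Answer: -31142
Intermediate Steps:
n(T, x) = -1
n(-5, d(2))*31142 = -1*31142 = -31142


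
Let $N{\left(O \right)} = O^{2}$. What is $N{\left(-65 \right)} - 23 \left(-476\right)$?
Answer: $15173$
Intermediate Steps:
$N{\left(-65 \right)} - 23 \left(-476\right) = \left(-65\right)^{2} - 23 \left(-476\right) = 4225 - -10948 = 4225 + 10948 = 15173$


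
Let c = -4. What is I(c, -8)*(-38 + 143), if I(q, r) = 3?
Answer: 315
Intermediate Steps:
I(c, -8)*(-38 + 143) = 3*(-38 + 143) = 3*105 = 315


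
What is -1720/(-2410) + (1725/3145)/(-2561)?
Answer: 276986323/388219429 ≈ 0.71348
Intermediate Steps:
-1720/(-2410) + (1725/3145)/(-2561) = -1720*(-1/2410) + (1725*(1/3145))*(-1/2561) = 172/241 + (345/629)*(-1/2561) = 172/241 - 345/1610869 = 276986323/388219429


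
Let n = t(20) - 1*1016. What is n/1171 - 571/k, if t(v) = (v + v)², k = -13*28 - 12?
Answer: 888225/440296 ≈ 2.0173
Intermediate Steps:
k = -376 (k = -364 - 12 = -376)
t(v) = 4*v² (t(v) = (2*v)² = 4*v²)
n = 584 (n = 4*20² - 1*1016 = 4*400 - 1016 = 1600 - 1016 = 584)
n/1171 - 571/k = 584/1171 - 571/(-376) = 584*(1/1171) - 571*(-1/376) = 584/1171 + 571/376 = 888225/440296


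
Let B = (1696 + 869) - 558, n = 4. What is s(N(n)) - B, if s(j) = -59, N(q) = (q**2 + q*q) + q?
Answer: -2066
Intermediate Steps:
N(q) = q + 2*q**2 (N(q) = (q**2 + q**2) + q = 2*q**2 + q = q + 2*q**2)
B = 2007 (B = 2565 - 558 = 2007)
s(N(n)) - B = -59 - 1*2007 = -59 - 2007 = -2066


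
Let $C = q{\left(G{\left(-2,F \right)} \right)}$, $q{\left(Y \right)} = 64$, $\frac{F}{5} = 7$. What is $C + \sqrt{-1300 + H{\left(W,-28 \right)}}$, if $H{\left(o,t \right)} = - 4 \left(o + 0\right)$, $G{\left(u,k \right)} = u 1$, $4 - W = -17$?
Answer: $64 + 2 i \sqrt{346} \approx 64.0 + 37.202 i$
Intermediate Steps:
$W = 21$ ($W = 4 - -17 = 4 + 17 = 21$)
$F = 35$ ($F = 5 \cdot 7 = 35$)
$G{\left(u,k \right)} = u$
$H{\left(o,t \right)} = - 4 o$
$C = 64$
$C + \sqrt{-1300 + H{\left(W,-28 \right)}} = 64 + \sqrt{-1300 - 84} = 64 + \sqrt{-1384} = 64 + 2 i \sqrt{346}$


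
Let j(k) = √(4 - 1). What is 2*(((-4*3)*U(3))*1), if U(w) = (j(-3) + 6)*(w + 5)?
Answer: -1152 - 192*√3 ≈ -1484.6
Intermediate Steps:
j(k) = √3
U(w) = (5 + w)*(6 + √3) (U(w) = (√3 + 6)*(w + 5) = (6 + √3)*(5 + w) = (5 + w)*(6 + √3))
2*(((-4*3)*U(3))*1) = 2*(((-4*3)*(30 + 5*√3 + 6*3 + 3*√3))*1) = 2*(-12*(30 + 5*√3 + 18 + 3*√3)*1) = 2*(-12*(48 + 8*√3)*1) = 2*((-576 - 96*√3)*1) = 2*(-576 - 96*√3) = -1152 - 192*√3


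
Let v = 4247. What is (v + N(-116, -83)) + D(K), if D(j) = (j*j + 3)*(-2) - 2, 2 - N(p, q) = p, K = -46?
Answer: 125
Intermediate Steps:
N(p, q) = 2 - p
D(j) = -8 - 2*j² (D(j) = (j² + 3)*(-2) - 2 = (3 + j²)*(-2) - 2 = (-6 - 2*j²) - 2 = -8 - 2*j²)
(v + N(-116, -83)) + D(K) = (4247 + (2 - 1*(-116))) + (-8 - 2*(-46)²) = (4247 + (2 + 116)) + (-8 - 2*2116) = (4247 + 118) + (-8 - 4232) = 4365 - 4240 = 125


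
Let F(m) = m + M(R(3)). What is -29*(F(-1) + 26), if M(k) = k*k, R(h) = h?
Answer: -986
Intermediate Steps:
M(k) = k**2
F(m) = 9 + m (F(m) = m + 3**2 = m + 9 = 9 + m)
-29*(F(-1) + 26) = -29*((9 - 1) + 26) = -29*(8 + 26) = -29*34 = -986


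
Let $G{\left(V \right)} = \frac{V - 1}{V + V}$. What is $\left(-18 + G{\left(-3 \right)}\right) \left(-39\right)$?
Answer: $676$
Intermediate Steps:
$G{\left(V \right)} = \frac{-1 + V}{2 V}$
$\left(-18 + G{\left(-3 \right)}\right) \left(-39\right) = \left(-18 + \frac{-1 - 3}{2 \left(-3\right)}\right) \left(-39\right) = \left(-18 + \frac{1}{2} \left(- \frac{1}{3}\right) \left(-4\right)\right) \left(-39\right) = \left(-18 + \frac{2}{3}\right) \left(-39\right) = \left(- \frac{52}{3}\right) \left(-39\right) = 676$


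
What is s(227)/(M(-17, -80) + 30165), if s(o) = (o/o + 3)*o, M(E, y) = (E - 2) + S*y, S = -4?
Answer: 454/15233 ≈ 0.029804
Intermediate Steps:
M(E, y) = -2 + E - 4*y (M(E, y) = (E - 2) - 4*y = (-2 + E) - 4*y = -2 + E - 4*y)
s(o) = 4*o (s(o) = (1 + 3)*o = 4*o)
s(227)/(M(-17, -80) + 30165) = (4*227)/((-2 - 17 - 4*(-80)) + 30165) = 908/((-2 - 17 + 320) + 30165) = 908/(301 + 30165) = 908/30466 = 908*(1/30466) = 454/15233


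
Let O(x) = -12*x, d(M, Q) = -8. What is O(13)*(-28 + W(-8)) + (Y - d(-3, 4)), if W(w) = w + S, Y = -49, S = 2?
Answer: 5263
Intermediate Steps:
W(w) = 2 + w (W(w) = w + 2 = 2 + w)
O(13)*(-28 + W(-8)) + (Y - d(-3, 4)) = (-12*13)*(-28 + (2 - 8)) + (-49 - 1*(-8)) = -156*(-28 - 6) + (-49 + 8) = -156*(-34) - 41 = 5304 - 41 = 5263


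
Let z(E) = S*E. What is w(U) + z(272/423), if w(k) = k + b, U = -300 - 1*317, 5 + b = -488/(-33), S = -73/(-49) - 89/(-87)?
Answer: -12012450850/19835739 ≈ -605.60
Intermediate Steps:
S = 10712/4263 (S = -73*(-1/49) - 89*(-1/87) = 73/49 + 89/87 = 10712/4263 ≈ 2.5128)
b = 323/33 (b = -5 - 488/(-33) = -5 - 488*(-1/33) = -5 + 488/33 = 323/33 ≈ 9.7879)
U = -617 (U = -300 - 317 = -617)
w(k) = 323/33 + k (w(k) = k + 323/33 = 323/33 + k)
z(E) = 10712*E/4263
w(U) + z(272/423) = (323/33 - 617) + 10712*(272/423)/4263 = -20038/33 + 10712*(272*(1/423))/4263 = -20038/33 + (10712/4263)*(272/423) = -20038/33 + 2913664/1803249 = -12012450850/19835739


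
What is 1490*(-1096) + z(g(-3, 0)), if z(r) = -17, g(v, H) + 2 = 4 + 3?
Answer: -1633057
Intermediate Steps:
g(v, H) = 5 (g(v, H) = -2 + (4 + 3) = -2 + 7 = 5)
1490*(-1096) + z(g(-3, 0)) = 1490*(-1096) - 17 = -1633040 - 17 = -1633057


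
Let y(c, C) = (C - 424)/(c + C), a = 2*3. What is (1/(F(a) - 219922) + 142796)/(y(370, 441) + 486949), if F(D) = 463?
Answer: 25415010431393/86667794950104 ≈ 0.29325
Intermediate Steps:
a = 6
y(c, C) = (-424 + C)/(C + c)
(1/(F(a) - 219922) + 142796)/(y(370, 441) + 486949) = (1/(463 - 219922) + 142796)/((-424 + 441)/(441 + 370) + 486949) = (1/(-219459) + 142796)/(17/811 + 486949) = (-1/219459 + 142796)/((1/811)*17 + 486949) = 31337867363/(219459*(17/811 + 486949)) = 31337867363/(219459*(394915656/811)) = (31337867363/219459)*(811/394915656) = 25415010431393/86667794950104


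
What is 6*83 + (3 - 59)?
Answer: 442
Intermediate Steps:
6*83 + (3 - 59) = 498 - 56 = 442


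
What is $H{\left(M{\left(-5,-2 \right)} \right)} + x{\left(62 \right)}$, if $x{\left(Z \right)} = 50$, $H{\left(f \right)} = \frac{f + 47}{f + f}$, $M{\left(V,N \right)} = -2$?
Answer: $\frac{155}{4} \approx 38.75$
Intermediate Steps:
$H{\left(f \right)} = \frac{47 + f}{2 f}$
$H{\left(M{\left(-5,-2 \right)} \right)} + x{\left(62 \right)} = \frac{47 - 2}{2 \left(-2\right)} + 50 = \frac{1}{2} \left(- \frac{1}{2}\right) 45 + 50 = - \frac{45}{4} + 50 = \frac{155}{4}$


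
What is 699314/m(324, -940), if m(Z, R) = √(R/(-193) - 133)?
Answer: -699314*I*√4772697/24729 ≈ -61780.0*I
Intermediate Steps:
m(Z, R) = √(-133 - R/193) (m(Z, R) = √(R*(-1/193) - 133) = √(-R/193 - 133) = √(-133 - R/193))
699314/m(324, -940) = 699314/((√(-4954117 - 193*(-940))/193)) = 699314/((√(-4954117 + 181420)/193)) = 699314/((√(-4772697)/193)) = 699314/(((I*√4772697)/193)) = 699314/((I*√4772697/193)) = 699314*(-I*√4772697/24729) = -699314*I*√4772697/24729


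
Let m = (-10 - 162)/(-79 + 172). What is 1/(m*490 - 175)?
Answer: -93/100555 ≈ -0.00092487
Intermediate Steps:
m = -172/93 ≈ -1.8495
1/(m*490 - 175) = 1/(-172/93*490 - 175) = 1/(-84280/93 - 175) = 1/(-100555/93) = -93/100555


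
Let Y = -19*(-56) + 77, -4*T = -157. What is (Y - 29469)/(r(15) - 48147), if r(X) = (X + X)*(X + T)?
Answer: 56656/93039 ≈ 0.60895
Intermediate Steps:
T = 157/4 (T = -¼*(-157) = 157/4 ≈ 39.250)
Y = 1141 (Y = 1064 + 77 = 1141)
r(X) = 2*X*(157/4 + X) (r(X) = (X + X)*(X + 157/4) = (2*X)*(157/4 + X) = 2*X*(157/4 + X))
(Y - 29469)/(r(15) - 48147) = (1141 - 29469)/((½)*15*(157 + 4*15) - 48147) = -28328/((½)*15*(157 + 60) - 48147) = -28328/((½)*15*217 - 48147) = -28328/(3255/2 - 48147) = -28328/(-93039/2) = -28328*(-2/93039) = 56656/93039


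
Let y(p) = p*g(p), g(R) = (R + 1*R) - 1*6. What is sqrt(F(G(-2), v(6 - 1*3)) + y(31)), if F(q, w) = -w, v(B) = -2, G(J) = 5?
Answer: sqrt(1738) ≈ 41.689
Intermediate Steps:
g(R) = -6 + 2*R (g(R) = (R + R) - 6 = 2*R - 6 = -6 + 2*R)
y(p) = p*(-6 + 2*p)
sqrt(F(G(-2), v(6 - 1*3)) + y(31)) = sqrt(-1*(-2) + 2*31*(-3 + 31)) = sqrt(2 + 2*31*28) = sqrt(2 + 1736) = sqrt(1738)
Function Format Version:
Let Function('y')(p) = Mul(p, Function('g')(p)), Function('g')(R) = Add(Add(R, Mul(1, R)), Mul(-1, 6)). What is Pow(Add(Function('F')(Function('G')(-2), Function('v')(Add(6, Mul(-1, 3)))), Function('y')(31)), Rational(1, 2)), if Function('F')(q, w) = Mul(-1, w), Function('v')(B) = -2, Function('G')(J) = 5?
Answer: Pow(1738, Rational(1, 2)) ≈ 41.689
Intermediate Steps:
Function('g')(R) = Add(-6, Mul(2, R)) (Function('g')(R) = Add(Add(R, R), -6) = Add(Mul(2, R), -6) = Add(-6, Mul(2, R)))
Function('y')(p) = Mul(p, Add(-6, Mul(2, p)))
Pow(Add(Function('F')(Function('G')(-2), Function('v')(Add(6, Mul(-1, 3)))), Function('y')(31)), Rational(1, 2)) = Pow(Add(Mul(-1, -2), Mul(2, 31, Add(-3, 31))), Rational(1, 2)) = Pow(Add(2, Mul(2, 31, 28)), Rational(1, 2)) = Pow(Add(2, 1736), Rational(1, 2)) = Pow(1738, Rational(1, 2))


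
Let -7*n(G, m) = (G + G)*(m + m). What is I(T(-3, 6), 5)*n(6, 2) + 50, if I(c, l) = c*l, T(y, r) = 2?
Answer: -130/7 ≈ -18.571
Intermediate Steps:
n(G, m) = -4*G*m/7 (n(G, m) = -(G + G)*(m + m)/7 = -2*G*2*m/7 = -4*G*m/7)
I(T(-3, 6), 5)*n(6, 2) + 50 = (2*5)*(-4/7*6*2) + 50 = 10*(-48/7) + 50 = -480/7 + 50 = -130/7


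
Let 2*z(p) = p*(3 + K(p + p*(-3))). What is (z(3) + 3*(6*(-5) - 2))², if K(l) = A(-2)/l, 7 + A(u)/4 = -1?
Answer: 27889/4 ≈ 6972.3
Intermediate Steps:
A(u) = -32 (A(u) = -28 + 4*(-1) = -28 - 4 = -32)
K(l) = -32/l
z(p) = p*(3 + 16/p)/2 (z(p) = (p*(3 - 32/(p + p*(-3))))/2 = (p*(3 - 32/(p - 3*p)))/2 = (p*(3 - 32*(-1/(2*p))))/2 = (p*(3 - (-16)/p))/2 = (p*(3 + 16/p))/2 = p*(3 + 16/p)/2)
(z(3) + 3*(6*(-5) - 2))² = ((8 + (3/2)*3) + 3*(6*(-5) - 2))² = ((8 + 9/2) + 3*(-30 - 2))² = (25/2 + 3*(-32))² = (25/2 - 96)² = (-167/2)² = 27889/4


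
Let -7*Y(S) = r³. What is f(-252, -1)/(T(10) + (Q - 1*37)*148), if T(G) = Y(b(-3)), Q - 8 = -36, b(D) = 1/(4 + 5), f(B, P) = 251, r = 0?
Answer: -251/9620 ≈ -0.026091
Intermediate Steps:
b(D) = ⅑ (b(D) = 1/9 = ⅑)
Y(S) = 0 (Y(S) = -⅐*0³ = -⅐*0 = 0)
Q = -28 (Q = 8 - 36 = -28)
T(G) = 0
f(-252, -1)/(T(10) + (Q - 1*37)*148) = 251/(0 + (-28 - 1*37)*148) = 251/(0 + (-28 - 37)*148) = 251/(0 - 65*148) = 251/(0 - 9620) = 251/(-9620) = 251*(-1/9620) = -251/9620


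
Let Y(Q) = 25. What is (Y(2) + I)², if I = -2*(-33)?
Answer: 8281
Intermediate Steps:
I = 66
(Y(2) + I)² = (25 + 66)² = 91² = 8281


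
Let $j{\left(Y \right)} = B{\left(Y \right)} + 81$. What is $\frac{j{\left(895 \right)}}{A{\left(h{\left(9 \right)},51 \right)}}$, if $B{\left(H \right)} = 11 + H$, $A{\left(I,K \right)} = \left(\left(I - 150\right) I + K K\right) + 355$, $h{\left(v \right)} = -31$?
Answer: $\frac{987}{8567} \approx 0.11521$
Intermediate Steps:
$A{\left(I,K \right)} = 355 + K^{2} + I \left(-150 + I\right)$ ($A{\left(I,K \right)} = \left(\left(I - 150\right) I + K^{2}\right) + 355 = \left(\left(-150 + I\right) I + K^{2}\right) + 355 = \left(I \left(-150 + I\right) + K^{2}\right) + 355 = \left(K^{2} + I \left(-150 + I\right)\right) + 355 = 355 + K^{2} + I \left(-150 + I\right)$)
$j{\left(Y \right)} = 92 + Y$ ($j{\left(Y \right)} = \left(11 + Y\right) + 81 = 92 + Y$)
$\frac{j{\left(895 \right)}}{A{\left(h{\left(9 \right)},51 \right)}} = \frac{92 + 895}{355 + \left(-31\right)^{2} + 51^{2} - -4650} = \frac{987}{355 + 961 + 2601 + 4650} = \frac{987}{8567}$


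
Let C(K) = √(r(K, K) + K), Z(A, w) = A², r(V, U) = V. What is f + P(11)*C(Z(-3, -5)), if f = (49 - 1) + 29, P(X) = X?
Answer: 77 + 33*√2 ≈ 123.67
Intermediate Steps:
C(K) = √2*√K (C(K) = √(K + K) = √(2*K) = √2*√K)
f = 77 (f = 48 + 29 = 77)
f + P(11)*C(Z(-3, -5)) = 77 + 11*(√2*√((-3)²)) = 77 + 11*(√2*√9) = 77 + 11*(√2*3) = 77 + 11*(3*√2) = 77 + 33*√2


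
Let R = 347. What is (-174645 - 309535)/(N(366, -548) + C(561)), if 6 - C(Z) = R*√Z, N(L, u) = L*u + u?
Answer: 5727849400/2375157803 - 168010460*√561/40377682651 ≈ 2.3130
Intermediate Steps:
N(L, u) = u + L*u
C(Z) = 6 - 347*√Z
(-174645 - 309535)/(N(366, -548) + C(561)) = (-174645 - 309535)/(-548*(1 + 366) + (6 - 347*√561)) = -484180/(-548*367 + (6 - 347*√561)) = -484180/(-201116 + (6 - 347*√561)) = -484180/(-201110 - 347*√561)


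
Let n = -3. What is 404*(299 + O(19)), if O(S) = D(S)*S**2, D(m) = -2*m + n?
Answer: -5858808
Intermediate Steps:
D(m) = -3 - 2*m (D(m) = -2*m - 3 = -3 - 2*m)
O(S) = S**2*(-3 - 2*S) (O(S) = (-3 - 2*S)*S**2 = S**2*(-3 - 2*S))
404*(299 + O(19)) = 404*(299 + 19**2*(-3 - 2*19)) = 404*(299 + 361*(-3 - 38)) = 404*(299 + 361*(-41)) = 404*(299 - 14801) = 404*(-14502) = -5858808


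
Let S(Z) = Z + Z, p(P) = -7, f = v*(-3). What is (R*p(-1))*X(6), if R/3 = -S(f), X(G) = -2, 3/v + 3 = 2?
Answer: -756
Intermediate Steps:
v = -3 (v = 3/(-3 + 2) = 3/(-1) = 3*(-1) = -3)
f = 9 (f = -3*(-3) = 9)
S(Z) = 2*Z
R = -54 (R = 3*(-2*9) = 3*(-1*18) = 3*(-18) = -54)
(R*p(-1))*X(6) = -54*(-7)*(-2) = 378*(-2) = -756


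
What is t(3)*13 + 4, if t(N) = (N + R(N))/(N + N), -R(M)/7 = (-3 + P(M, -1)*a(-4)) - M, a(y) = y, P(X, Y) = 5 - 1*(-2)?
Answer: 3157/6 ≈ 526.17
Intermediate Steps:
P(X, Y) = 7 (P(X, Y) = 5 + 2 = 7)
R(M) = 217 + 7*M (R(M) = -7*((-3 + 7*(-4)) - M) = -7*((-3 - 28) - M) = -7*(-31 - M) = 217 + 7*M)
t(N) = (217 + 8*N)/(2*N) (t(N) = (N + (217 + 7*N))/(N + N) = (217 + 8*N)/((2*N)) = (217 + 8*N)*(1/(2*N)) = (217 + 8*N)/(2*N))
t(3)*13 + 4 = (4 + (217/2)/3)*13 + 4 = (4 + (217/2)*(⅓))*13 + 4 = (4 + 217/6)*13 + 4 = (241/6)*13 + 4 = 3133/6 + 4 = 3157/6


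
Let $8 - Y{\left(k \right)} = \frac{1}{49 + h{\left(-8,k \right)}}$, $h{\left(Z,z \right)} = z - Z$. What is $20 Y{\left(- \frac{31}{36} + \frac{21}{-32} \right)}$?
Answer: $\frac{2550880}{15979} \approx 159.64$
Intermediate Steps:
$Y{\left(k \right)} = 8 - \frac{1}{57 + k}$ ($Y{\left(k \right)} = 8 - \frac{1}{49 + \left(k - -8\right)} = 8 - \frac{1}{49 + \left(k + 8\right)} = 8 - \frac{1}{49 + \left(8 + k\right)} = 8 - \frac{1}{57 + k}$)
$20 Y{\left(- \frac{31}{36} + \frac{21}{-32} \right)} = 20 \frac{455 + 8 \left(- \frac{31}{36} + \frac{21}{-32}\right)}{57 + \left(- \frac{31}{36} + \frac{21}{-32}\right)} = 20 \frac{455 + 8 \left(\left(-31\right) \frac{1}{36} + 21 \left(- \frac{1}{32}\right)\right)}{57 + \left(\left(-31\right) \frac{1}{36} + 21 \left(- \frac{1}{32}\right)\right)} = 20 \frac{455 + 8 \left(- \frac{31}{36} - \frac{21}{32}\right)}{57 - \frac{437}{288}} = 20 \frac{455 + 8 \left(- \frac{437}{288}\right)}{57 - \frac{437}{288}} = 20 \frac{455 - \frac{437}{36}}{\frac{15979}{288}} = 20 \cdot \frac{288}{15979} \cdot \frac{15943}{36} = 20 \cdot \frac{127544}{15979} = \frac{2550880}{15979}$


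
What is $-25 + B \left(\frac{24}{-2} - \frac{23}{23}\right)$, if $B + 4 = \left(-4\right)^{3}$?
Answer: $859$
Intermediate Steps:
$B = -68$ ($B = -4 + \left(-4\right)^{3} = -4 - 64 = -68$)
$-25 + B \left(\frac{24}{-2} - \frac{23}{23}\right) = -25 - 68 \left(\frac{24}{-2} - \frac{23}{23}\right) = -25 - 68 \left(24 \left(- \frac{1}{2}\right) - 1\right) = -25 - 68 \left(-12 - 1\right) = -25 - -884 = -25 + 884 = 859$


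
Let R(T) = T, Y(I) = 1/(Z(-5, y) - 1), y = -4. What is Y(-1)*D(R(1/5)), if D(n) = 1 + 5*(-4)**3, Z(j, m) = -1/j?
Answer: 1595/4 ≈ 398.75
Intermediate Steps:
Y(I) = -5/4 (Y(I) = 1/(-1/(-5) - 1) = 1/(-1*(-1/5) - 1) = 1/(1/5 - 1) = 1/(-4/5) = -5/4)
D(n) = -319 (D(n) = 1 + 5*(-64) = 1 - 320 = -319)
Y(-1)*D(R(1/5)) = -5/4*(-319) = 1595/4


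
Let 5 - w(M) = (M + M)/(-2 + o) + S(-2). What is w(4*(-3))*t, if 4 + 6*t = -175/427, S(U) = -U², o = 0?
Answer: 269/122 ≈ 2.2049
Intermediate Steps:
w(M) = 9 + M (w(M) = 5 - ((M + M)/(-2 + 0) - 1*(-2)²) = 5 - ((2*M)/(-2) - 1*4) = 5 - ((2*M)*(-½) - 4) = 5 - (-M - 4) = 5 - (-4 - M) = 5 + (4 + M) = 9 + M)
t = -269/366 (t = -⅔ + (-175/427)/6 = -⅔ + (-175*1/427)/6 = -⅔ + (⅙)*(-25/61) = -⅔ - 25/366 = -269/366 ≈ -0.73497)
w(4*(-3))*t = (9 + 4*(-3))*(-269/366) = (9 - 12)*(-269/366) = -3*(-269/366) = 269/122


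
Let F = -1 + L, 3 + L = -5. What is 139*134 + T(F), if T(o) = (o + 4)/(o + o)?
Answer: 335273/18 ≈ 18626.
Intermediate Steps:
L = -8 (L = -3 - 5 = -8)
F = -9 (F = -1 - 8 = -9)
T(o) = (4 + o)/(2*o) (T(o) = (4 + o)/((2*o)) = (4 + o)*(1/(2*o)) = (4 + o)/(2*o))
139*134 + T(F) = 139*134 + (½)*(4 - 9)/(-9) = 18626 + (½)*(-⅑)*(-5) = 18626 + 5/18 = 335273/18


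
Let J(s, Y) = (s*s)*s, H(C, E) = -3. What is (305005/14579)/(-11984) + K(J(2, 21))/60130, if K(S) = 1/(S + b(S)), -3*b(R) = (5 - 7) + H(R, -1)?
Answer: -37952458903/21761593942480 ≈ -0.0017440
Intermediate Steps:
J(s, Y) = s³ (J(s, Y) = s²*s = s³)
b(R) = 5/3 (b(R) = -((5 - 7) - 3)/3 = -(-2 - 3)/3 = -⅓*(-5) = 5/3)
K(S) = 1/(5/3 + S) (K(S) = 1/(S + 5/3) = 1/(5/3 + S))
(305005/14579)/(-11984) + K(J(2, 21))/60130 = (305005/14579)/(-11984) + (3/(5 + 3*2³))/60130 = (305005*(1/14579))*(-1/11984) + (3/(5 + 3*8))*(1/60130) = (305005/14579)*(-1/11984) + (3/(5 + 24))*(1/60130) = -305005/174714736 + (3/29)*(1/60130) = -305005/174714736 + 3/1743770 = -37952458903/21761593942480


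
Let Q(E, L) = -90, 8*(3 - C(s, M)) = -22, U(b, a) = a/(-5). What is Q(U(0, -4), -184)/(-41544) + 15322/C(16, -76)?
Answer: 141452819/53084 ≈ 2664.7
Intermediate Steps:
U(b, a) = -a/5 (U(b, a) = a*(-⅕) = -a/5)
C(s, M) = 23/4 (C(s, M) = 3 - ⅛*(-22) = 3 + 11/4 = 23/4)
Q(U(0, -4), -184)/(-41544) + 15322/C(16, -76) = -90/(-41544) + 15322/(23/4) = -90*(-1/41544) + 15322*(4/23) = 5/2308 + 61288/23 = 141452819/53084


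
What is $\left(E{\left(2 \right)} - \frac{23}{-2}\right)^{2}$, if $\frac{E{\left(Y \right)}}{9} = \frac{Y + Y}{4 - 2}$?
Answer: $\frac{3481}{4} \approx 870.25$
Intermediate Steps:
$E{\left(Y \right)} = 9 Y$ ($E{\left(Y \right)} = 9 \frac{Y + Y}{4 - 2} = 9 \frac{2 Y}{2} = 9 \cdot 2 Y \frac{1}{2} = 9 Y$)
$\left(E{\left(2 \right)} - \frac{23}{-2}\right)^{2} = \left(9 \cdot 2 - \frac{23}{-2}\right)^{2} = \left(18 - - \frac{23}{2}\right)^{2} = \left(18 + \frac{23}{2}\right)^{2} = \left(\frac{59}{2}\right)^{2} = \frac{3481}{4}$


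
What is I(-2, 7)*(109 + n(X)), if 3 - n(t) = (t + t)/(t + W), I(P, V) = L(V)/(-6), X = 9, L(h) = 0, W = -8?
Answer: 0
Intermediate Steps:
I(P, V) = 0 (I(P, V) = 0/(-6) = 0*(-⅙) = 0)
n(t) = 3 - 2*t/(-8 + t) (n(t) = 3 - (t + t)/(t - 8) = 3 - 2*t/(-8 + t))
I(-2, 7)*(109 + n(X)) = 0*(109 + (-24 + 9)/(-8 + 9)) = 0*(109 - 15/1) = 0*(109 + 1*(-15)) = 0*(109 - 15) = 0*94 = 0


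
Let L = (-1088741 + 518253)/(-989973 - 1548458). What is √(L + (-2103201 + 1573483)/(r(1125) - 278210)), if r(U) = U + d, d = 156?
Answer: √1056301642170436600240190/702965158399 ≈ 1.4620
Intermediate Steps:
r(U) = 156 + U (r(U) = U + 156 = 156 + U)
L = 570488/2538431 (L = -570488/(-2538431) = -570488*(-1/2538431) = 570488/2538431 ≈ 0.22474)
√(L + (-2103201 + 1573483)/(r(1125) - 278210)) = √(570488/2538431 + (-2103201 + 1573483)/((156 + 1125) - 278210)) = √(570488/2538431 - 529718/(1281 - 278210)) = √(570488/2538431 - 529718/(-276929)) = √(570488/2538431 - 529718*(-1/276929)) = √(570488/2538431 + 529718/276929) = √(1502637263810/702965158399) = √1056301642170436600240190/702965158399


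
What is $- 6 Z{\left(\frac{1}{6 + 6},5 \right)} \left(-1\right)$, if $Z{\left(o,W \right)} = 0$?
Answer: $0$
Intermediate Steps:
$- 6 Z{\left(\frac{1}{6 + 6},5 \right)} \left(-1\right) = \left(-6\right) 0 \left(-1\right) = 0 \left(-1\right) = 0$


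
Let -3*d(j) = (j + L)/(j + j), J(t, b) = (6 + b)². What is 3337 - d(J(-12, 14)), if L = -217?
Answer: 2669661/800 ≈ 3337.1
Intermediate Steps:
d(j) = -(-217 + j)/(6*j) (d(j) = -(j - 217)/(3*(j + j)) = -(-217 + j)/(3*(2*j)) = -(-217 + j)*1/(2*j)/3 = -(-217 + j)/(6*j))
3337 - d(J(-12, 14)) = 3337 - (217 - (6 + 14)²)/(6*((6 + 14)²)) = 3337 - (217 - 1*20²)/(6*(20²)) = 3337 - (217 - 1*400)/(6*400) = 3337 - (217 - 400)/(6*400) = 3337 - (-183)/(6*400) = 3337 - 1*(-61/800) = 3337 + 61/800 = 2669661/800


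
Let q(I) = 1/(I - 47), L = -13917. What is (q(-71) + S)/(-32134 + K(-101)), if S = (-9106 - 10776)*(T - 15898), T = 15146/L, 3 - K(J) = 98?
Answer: -519110634076595/52926657174 ≈ -9808.1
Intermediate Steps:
K(J) = -95 (K(J) = 3 - 1*98 = 3 - 98 = -95)
q(I) = 1/(-47 + I)
T = -15146/13917 (T = 15146/(-13917) = 15146*(-1/13917) = -15146/13917 ≈ -1.0883)
S = 4399242661784/13917 (S = (-9106 - 10776)*(-15146/13917 - 15898) = -19882*(-221267612/13917) = 4399242661784/13917 ≈ 3.1611e+8)
(q(-71) + S)/(-32134 + K(-101)) = (1/(-47 - 71) + 4399242661784/13917)/(-32134 - 95) = (1/(-118) + 4399242661784/13917)/(-32229) = (-1/118 + 4399242661784/13917)*(-1/32229) = (519110634076595/1642206)*(-1/32229) = -519110634076595/52926657174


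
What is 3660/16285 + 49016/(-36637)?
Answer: -132826828/119326709 ≈ -1.1131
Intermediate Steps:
3660/16285 + 49016/(-36637) = 3660*(1/16285) + 49016*(-1/36637) = 732/3257 - 49016/36637 = -132826828/119326709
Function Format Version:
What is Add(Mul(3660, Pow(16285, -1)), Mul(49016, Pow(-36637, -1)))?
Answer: Rational(-132826828, 119326709) ≈ -1.1131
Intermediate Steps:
Add(Mul(3660, Pow(16285, -1)), Mul(49016, Pow(-36637, -1))) = Add(Mul(3660, Rational(1, 16285)), Mul(49016, Rational(-1, 36637))) = Add(Rational(732, 3257), Rational(-49016, 36637)) = Rational(-132826828, 119326709)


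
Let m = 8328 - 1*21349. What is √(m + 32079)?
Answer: √19058 ≈ 138.05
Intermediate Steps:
m = -13021 (m = 8328 - 21349 = -13021)
√(m + 32079) = √(-13021 + 32079) = √19058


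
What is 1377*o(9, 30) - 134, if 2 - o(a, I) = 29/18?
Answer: 803/2 ≈ 401.50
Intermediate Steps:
o(a, I) = 7/18 (o(a, I) = 2 - 29/18 = 7/18)
1377*o(9, 30) - 134 = 1377*(7/18) - 134 = 1071/2 - 134 = 803/2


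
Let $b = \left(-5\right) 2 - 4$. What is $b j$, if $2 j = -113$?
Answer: $791$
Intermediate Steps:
$j = - \frac{113}{2}$ ($j = \frac{1}{2} \left(-113\right) = - \frac{113}{2} \approx -56.5$)
$b = -14$ ($b = -10 - 4 = -14$)
$b j = \left(-14\right) \left(- \frac{113}{2}\right) = 791$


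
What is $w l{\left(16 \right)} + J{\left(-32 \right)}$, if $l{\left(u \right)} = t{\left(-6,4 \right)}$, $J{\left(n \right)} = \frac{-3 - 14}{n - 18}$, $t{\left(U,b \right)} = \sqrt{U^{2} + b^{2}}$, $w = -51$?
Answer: $\frac{17}{50} - 102 \sqrt{13} \approx -367.43$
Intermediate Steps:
$J{\left(n \right)} = - \frac{17}{-18 + n}$
$l{\left(u \right)} = 2 \sqrt{13}$ ($l{\left(u \right)} = \sqrt{\left(-6\right)^{2} + 4^{2}} = \sqrt{36 + 16} = \sqrt{52} = 2 \sqrt{13}$)
$w l{\left(16 \right)} + J{\left(-32 \right)} = - 51 \cdot 2 \sqrt{13} - \frac{17}{-18 - 32} = - 102 \sqrt{13} - \frac{17}{-50} = - 102 \sqrt{13} - - \frac{17}{50} = - 102 \sqrt{13} + \frac{17}{50} = \frac{17}{50} - 102 \sqrt{13}$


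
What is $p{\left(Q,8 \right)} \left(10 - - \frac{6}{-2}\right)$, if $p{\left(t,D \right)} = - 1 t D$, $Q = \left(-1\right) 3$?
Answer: $168$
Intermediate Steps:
$Q = -3$
$p{\left(t,D \right)} = - D t$ ($p{\left(t,D \right)} = - t D = - D t$)
$p{\left(Q,8 \right)} \left(10 - - \frac{6}{-2}\right) = \left(-1\right) 8 \left(-3\right) \left(10 - - \frac{6}{-2}\right) = 24 \left(10 - \left(-6\right) \left(- \frac{1}{2}\right)\right) = 24 \left(10 - 3\right) = 24 \cdot 7 = 168$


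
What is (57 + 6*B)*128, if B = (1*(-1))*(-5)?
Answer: 11136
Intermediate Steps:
B = 5 (B = -1*(-5) = 5)
(57 + 6*B)*128 = (57 + 6*5)*128 = (57 + 30)*128 = 87*128 = 11136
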